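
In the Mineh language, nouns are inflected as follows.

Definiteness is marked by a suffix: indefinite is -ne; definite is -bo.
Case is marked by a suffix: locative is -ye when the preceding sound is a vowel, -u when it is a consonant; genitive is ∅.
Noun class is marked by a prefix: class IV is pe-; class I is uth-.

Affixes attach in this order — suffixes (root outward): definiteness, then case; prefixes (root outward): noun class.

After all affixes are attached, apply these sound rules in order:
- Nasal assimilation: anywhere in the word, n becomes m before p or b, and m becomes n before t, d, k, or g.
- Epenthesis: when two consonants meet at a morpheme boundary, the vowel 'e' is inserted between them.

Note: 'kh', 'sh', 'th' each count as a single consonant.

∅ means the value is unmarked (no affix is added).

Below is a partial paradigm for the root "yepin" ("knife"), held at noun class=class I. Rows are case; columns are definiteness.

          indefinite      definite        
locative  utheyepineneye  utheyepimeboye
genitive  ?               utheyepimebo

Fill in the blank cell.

utheyepinene

Attach definiteness indefinite -ne → yepinne.
Attach noun class class I uth- → uthyepinne.
case = genitive: zero marking, form stays uthyepinne.
Nasal assimilation: no change.
Apply epenthesis: uthyepinne → utheyepinene.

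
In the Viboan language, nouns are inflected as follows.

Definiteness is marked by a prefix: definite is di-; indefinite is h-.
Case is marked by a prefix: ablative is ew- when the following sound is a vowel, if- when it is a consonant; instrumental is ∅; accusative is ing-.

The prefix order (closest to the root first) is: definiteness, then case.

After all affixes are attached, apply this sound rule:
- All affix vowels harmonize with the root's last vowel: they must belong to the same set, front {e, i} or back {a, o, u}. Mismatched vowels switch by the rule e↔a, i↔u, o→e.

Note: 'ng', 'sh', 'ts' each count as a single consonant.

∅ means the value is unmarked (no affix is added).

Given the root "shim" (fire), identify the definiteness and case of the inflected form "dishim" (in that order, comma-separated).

definite, instrumental

Segment: di-shim.
definiteness: di- → definite.
case: ∅ → instrumental.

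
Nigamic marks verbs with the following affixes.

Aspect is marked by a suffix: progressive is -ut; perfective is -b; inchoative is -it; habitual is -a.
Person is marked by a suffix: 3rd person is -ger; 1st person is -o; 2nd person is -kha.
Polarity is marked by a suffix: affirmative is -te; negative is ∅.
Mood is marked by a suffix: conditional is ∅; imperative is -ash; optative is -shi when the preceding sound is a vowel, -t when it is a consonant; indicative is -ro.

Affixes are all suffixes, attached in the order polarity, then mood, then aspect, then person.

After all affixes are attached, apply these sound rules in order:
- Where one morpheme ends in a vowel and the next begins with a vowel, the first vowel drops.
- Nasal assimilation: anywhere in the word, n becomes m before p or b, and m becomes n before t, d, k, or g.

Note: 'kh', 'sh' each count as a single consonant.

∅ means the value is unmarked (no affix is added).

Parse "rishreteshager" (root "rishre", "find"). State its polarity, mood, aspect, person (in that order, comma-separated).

affirmative, optative, habitual, 3rd person

Segment: rishre-te-shi-a-ger.
polarity: -te → affirmative.
mood: -shi/t → optative.
aspect: -a → habitual.
person: -ger → 3rd person.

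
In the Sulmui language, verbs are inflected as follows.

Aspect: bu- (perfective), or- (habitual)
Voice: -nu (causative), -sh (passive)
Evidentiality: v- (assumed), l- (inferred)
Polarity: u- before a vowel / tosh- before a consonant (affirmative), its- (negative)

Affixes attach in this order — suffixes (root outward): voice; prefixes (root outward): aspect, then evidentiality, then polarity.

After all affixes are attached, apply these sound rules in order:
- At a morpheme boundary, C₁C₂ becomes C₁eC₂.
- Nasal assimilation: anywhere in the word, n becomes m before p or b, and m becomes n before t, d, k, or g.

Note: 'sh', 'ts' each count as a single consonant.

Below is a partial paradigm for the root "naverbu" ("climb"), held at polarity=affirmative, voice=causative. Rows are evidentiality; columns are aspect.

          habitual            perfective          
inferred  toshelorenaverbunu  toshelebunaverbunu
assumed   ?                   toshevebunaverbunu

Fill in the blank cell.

Attach aspect habitual or- → ornaverbu.
Attach evidentiality assumed v- → vornaverbu.
Attach polarity affirmative tosh- (before consonant 'v') → toshvornaverbu.
Attach voice causative -nu → toshvornaverbunu.
Apply epenthesis: toshvornaverbunu → toshevorenaverbunu.
Nasal assimilation: no change.

toshevorenaverbunu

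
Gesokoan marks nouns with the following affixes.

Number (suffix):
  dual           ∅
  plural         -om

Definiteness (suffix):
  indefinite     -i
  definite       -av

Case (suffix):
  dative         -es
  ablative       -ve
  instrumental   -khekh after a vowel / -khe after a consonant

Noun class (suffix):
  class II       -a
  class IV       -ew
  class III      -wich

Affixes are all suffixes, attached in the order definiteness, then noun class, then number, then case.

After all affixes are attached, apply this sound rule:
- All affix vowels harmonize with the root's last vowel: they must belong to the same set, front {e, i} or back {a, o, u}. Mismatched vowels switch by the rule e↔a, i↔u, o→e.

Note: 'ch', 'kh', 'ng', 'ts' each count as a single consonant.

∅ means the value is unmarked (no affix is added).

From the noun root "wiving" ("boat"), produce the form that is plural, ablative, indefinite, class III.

wivingiwichemve

Attach definiteness indefinite -i → wivingi.
Attach noun class class III -wich → wivingiwich.
Attach number plural -om → wivingiwichom.
Attach case ablative -ve → wivingiwichomve.
Apply vowel harmony: wivingiwichomve → wivingiwichemve.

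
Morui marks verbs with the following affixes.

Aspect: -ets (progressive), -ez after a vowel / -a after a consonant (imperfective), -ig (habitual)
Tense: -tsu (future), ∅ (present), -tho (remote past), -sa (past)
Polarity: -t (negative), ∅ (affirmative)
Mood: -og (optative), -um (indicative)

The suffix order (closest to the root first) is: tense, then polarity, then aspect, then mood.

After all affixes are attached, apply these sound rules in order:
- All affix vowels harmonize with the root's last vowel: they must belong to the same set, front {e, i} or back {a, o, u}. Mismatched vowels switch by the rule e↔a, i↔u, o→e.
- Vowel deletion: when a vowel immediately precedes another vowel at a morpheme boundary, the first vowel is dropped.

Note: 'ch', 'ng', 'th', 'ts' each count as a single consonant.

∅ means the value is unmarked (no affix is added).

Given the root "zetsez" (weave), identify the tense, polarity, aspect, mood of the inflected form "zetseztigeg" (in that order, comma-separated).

Segment: zetsez-t-ig-og.
tense: ∅ → present.
polarity: -t → negative.
aspect: -ig → habitual.
mood: -og → optative.

present, negative, habitual, optative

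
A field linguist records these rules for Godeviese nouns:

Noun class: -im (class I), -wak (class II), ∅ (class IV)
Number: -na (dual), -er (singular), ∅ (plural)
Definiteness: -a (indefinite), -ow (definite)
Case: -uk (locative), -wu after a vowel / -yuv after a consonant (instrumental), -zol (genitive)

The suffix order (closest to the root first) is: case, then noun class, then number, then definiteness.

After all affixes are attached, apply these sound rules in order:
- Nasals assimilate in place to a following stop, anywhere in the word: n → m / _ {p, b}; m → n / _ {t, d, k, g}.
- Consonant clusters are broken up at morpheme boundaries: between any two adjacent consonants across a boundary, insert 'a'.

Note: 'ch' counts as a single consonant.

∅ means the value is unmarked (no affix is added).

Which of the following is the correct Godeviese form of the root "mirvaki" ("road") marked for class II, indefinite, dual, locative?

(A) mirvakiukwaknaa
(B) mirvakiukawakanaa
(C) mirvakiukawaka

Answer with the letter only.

Attach case locative -uk → mirvakiuk.
Attach noun class class II -wak → mirvakiukwak.
Attach number dual -na → mirvakiukwakna.
Attach definiteness indefinite -a → mirvakiukwaknaa.
Nasal assimilation: no change.
Apply epenthesis: mirvakiukwaknaa → mirvakiukawakanaa.
So the correct form is mirvakiukawakanaa, option (B).
(A) mirvakiukwaknaa is wrong: it fails to apply the sound rule(s).
(C) mirvakiukawaka is wrong: it uses plural instead of dual for number.

B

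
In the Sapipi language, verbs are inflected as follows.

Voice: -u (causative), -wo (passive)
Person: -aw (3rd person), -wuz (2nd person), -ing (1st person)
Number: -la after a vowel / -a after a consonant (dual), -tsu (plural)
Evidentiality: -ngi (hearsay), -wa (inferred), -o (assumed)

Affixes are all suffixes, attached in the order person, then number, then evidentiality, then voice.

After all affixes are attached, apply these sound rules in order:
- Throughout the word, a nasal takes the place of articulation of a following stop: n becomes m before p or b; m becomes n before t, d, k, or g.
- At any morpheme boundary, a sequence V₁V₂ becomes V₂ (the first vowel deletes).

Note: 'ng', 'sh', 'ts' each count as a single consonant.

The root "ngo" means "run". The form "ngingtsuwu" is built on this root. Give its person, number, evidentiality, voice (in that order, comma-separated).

1st person, plural, inferred, causative

Segment: ngo-ing-tsu-wa-u.
person: -ing → 1st person.
number: -tsu → plural.
evidentiality: -wa → inferred.
voice: -u → causative.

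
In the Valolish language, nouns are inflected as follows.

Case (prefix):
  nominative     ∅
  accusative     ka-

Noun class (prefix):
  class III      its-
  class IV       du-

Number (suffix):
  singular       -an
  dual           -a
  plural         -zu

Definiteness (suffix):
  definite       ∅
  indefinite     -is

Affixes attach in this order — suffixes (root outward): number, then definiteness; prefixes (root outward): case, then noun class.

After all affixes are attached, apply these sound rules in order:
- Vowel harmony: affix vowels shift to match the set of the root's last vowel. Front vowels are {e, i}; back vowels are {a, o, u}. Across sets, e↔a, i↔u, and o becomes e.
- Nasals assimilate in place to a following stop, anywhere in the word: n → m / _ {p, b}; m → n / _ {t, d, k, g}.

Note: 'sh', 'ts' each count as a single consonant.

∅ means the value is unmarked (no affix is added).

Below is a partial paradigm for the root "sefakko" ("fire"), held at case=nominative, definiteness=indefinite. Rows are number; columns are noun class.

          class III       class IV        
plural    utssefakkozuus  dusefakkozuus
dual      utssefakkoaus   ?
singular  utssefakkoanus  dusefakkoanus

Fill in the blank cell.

dusefakkoaus

case = nominative: zero marking, form stays sefakko.
Attach number dual -a → sefakkoa.
Attach noun class class IV du- → dusefakkoa.
Attach definiteness indefinite -is → dusefakkoais.
Apply vowel harmony: dusefakkoais → dusefakkoaus.
Nasal assimilation: no change.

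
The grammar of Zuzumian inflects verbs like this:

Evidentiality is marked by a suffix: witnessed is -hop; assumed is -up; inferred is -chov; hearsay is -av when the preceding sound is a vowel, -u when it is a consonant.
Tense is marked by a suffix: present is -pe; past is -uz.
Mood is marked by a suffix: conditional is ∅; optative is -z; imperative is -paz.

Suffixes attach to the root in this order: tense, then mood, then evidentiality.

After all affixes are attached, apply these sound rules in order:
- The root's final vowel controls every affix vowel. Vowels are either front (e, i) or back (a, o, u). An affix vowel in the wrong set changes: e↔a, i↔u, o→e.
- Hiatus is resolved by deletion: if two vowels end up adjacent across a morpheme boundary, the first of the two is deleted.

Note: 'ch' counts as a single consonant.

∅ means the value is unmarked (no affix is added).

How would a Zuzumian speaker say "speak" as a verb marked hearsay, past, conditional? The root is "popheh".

pophehizi

Attach tense past -uz → pophehuz.
mood = conditional: zero marking, form stays pophehuz.
Attach evidentiality hearsay -u (after consonant 'z') → pophehuzu.
Apply vowel harmony: pophehuzu → pophehizi.
Vowel deletion: no change.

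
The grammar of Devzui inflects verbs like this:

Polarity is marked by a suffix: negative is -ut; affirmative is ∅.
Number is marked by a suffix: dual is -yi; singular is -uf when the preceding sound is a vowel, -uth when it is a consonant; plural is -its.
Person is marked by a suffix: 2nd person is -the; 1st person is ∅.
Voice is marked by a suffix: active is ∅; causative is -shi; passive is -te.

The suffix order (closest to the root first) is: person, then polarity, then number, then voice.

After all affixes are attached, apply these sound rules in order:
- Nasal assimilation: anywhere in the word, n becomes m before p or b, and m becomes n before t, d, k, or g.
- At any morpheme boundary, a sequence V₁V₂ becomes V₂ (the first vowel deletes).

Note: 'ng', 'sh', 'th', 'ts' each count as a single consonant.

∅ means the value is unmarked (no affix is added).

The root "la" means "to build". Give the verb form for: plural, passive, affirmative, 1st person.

person = 1st person: zero marking, form stays la.
polarity = affirmative: zero marking, form stays la.
Attach number plural -its → laits.
Attach voice passive -te → laitste.
Nasal assimilation: no change.
Apply vowel deletion: laitste → litste.

litste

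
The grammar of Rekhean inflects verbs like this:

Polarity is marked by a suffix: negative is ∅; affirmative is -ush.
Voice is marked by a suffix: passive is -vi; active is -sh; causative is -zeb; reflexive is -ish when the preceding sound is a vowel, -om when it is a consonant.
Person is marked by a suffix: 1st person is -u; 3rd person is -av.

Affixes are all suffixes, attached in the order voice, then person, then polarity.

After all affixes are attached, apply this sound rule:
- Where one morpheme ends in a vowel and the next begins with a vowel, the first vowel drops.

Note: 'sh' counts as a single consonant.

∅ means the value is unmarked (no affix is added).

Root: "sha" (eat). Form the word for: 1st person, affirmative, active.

Attach voice active -sh → shash.
Attach person 1st person -u → shashu.
Attach polarity affirmative -ush → shashuush.
Apply vowel deletion: shashuush → shashush.

shashush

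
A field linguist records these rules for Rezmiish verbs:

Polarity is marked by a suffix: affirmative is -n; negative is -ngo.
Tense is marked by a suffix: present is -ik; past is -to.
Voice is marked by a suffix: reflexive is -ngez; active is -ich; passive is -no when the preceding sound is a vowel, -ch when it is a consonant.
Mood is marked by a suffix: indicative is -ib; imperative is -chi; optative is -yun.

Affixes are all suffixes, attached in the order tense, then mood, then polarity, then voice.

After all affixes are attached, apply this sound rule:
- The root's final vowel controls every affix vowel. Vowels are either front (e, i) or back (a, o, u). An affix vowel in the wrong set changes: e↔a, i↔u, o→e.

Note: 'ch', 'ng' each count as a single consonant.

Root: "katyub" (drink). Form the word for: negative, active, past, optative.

Attach tense past -to → katyubto.
Attach mood optative -yun → katyubtoyun.
Attach polarity negative -ngo → katyubtoyunngo.
Attach voice active -ich → katyubtoyunngoich.
Apply vowel harmony: katyubtoyunngoich → katyubtoyunngouch.

katyubtoyunngouch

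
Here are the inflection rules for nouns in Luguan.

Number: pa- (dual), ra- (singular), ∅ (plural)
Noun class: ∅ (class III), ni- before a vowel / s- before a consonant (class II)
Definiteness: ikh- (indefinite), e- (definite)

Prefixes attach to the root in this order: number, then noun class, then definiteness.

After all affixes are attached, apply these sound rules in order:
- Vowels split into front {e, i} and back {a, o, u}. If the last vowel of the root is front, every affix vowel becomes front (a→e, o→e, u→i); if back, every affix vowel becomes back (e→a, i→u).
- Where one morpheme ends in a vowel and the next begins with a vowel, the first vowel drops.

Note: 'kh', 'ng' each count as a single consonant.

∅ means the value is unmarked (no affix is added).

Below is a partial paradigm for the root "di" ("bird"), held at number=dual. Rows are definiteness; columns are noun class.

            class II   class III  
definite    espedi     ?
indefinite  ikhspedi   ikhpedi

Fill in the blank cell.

epedi

Attach number dual pa- → padi.
noun class = class III: zero marking, form stays padi.
Attach definiteness definite e- → epadi.
Apply vowel harmony: epadi → epedi.
Vowel deletion: no change.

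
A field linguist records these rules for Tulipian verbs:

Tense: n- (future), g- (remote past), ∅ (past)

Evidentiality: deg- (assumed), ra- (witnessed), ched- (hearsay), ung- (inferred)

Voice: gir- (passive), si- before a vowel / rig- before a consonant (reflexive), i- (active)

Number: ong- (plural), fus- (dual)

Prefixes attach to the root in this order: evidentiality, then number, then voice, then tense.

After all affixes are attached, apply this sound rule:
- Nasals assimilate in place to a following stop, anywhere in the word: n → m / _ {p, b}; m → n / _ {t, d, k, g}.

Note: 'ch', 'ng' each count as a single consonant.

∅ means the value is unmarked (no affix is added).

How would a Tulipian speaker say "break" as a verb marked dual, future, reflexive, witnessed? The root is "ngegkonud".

nrigfusrangegkonud

Attach evidentiality witnessed ra- → rangegkonud.
Attach number dual fus- → fusrangegkonud.
Attach voice reflexive rig- (before consonant 'f') → rigfusrangegkonud.
Attach tense future n- → nrigfusrangegkonud.
Nasal assimilation: no change.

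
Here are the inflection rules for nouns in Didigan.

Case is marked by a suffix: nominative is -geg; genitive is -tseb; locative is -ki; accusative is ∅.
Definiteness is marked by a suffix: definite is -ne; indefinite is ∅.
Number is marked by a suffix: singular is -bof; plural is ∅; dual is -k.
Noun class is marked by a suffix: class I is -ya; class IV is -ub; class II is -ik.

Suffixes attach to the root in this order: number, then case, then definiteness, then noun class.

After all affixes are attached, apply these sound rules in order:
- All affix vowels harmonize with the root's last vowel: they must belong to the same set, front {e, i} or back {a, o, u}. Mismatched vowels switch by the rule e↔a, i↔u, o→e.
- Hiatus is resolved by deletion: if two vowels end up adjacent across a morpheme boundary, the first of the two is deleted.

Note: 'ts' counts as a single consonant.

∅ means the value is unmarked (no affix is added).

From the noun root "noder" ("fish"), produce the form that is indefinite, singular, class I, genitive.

Attach number singular -bof → noderbof.
Attach case genitive -tseb → noderboftseb.
definiteness = indefinite: zero marking, form stays noderboftseb.
Attach noun class class I -ya → noderboftsebya.
Apply vowel harmony: noderboftsebya → noderbeftsebye.
Vowel deletion: no change.

noderbeftsebye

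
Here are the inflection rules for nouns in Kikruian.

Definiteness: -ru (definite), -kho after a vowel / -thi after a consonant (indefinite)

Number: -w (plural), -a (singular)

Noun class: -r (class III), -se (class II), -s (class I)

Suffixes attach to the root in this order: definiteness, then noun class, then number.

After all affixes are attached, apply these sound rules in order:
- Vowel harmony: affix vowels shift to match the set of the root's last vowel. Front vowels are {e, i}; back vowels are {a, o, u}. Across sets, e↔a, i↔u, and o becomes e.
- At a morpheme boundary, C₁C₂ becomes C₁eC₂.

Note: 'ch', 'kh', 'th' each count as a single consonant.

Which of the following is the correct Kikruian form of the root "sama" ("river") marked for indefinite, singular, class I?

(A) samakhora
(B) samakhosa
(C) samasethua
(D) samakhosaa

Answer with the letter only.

Attach definiteness indefinite -kho (after vowel 'a') → samakho.
Attach noun class class I -s → samakhos.
Attach number singular -a → samakhosa.
Vowel harmony: no change.
Epenthesis: no change.
So the correct form is samakhosa, option (B).
(A) samakhora is wrong: it uses class III instead of class I for noun class.
(C) samasethua is wrong: it has the affixes in the wrong order.
(D) samakhosaa is wrong: it uses class II instead of class I for noun class.

B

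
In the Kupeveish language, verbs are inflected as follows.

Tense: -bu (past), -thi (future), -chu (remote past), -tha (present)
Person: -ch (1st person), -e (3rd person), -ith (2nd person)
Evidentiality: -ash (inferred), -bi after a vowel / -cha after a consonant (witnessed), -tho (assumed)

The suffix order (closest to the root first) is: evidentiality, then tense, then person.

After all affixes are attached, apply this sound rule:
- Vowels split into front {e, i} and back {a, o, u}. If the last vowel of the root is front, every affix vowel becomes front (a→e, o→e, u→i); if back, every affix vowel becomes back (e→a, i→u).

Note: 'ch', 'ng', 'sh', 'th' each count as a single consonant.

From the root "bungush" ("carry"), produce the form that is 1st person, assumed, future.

bungushthothuch

Attach evidentiality assumed -tho → bungushtho.
Attach tense future -thi → bungushthothi.
Attach person 1st person -ch → bungushthothich.
Apply vowel harmony: bungushthothich → bungushthothuch.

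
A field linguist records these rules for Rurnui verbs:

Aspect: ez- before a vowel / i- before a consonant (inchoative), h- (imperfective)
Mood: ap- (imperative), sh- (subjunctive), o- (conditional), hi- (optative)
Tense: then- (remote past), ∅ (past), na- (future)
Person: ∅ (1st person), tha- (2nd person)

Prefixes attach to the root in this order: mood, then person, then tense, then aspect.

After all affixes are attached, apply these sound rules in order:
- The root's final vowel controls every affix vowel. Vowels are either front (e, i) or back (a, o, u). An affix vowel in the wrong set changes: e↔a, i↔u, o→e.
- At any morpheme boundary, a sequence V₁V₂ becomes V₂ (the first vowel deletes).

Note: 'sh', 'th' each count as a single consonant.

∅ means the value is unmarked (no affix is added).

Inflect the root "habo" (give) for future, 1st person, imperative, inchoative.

Attach mood imperative ap- → aphabo.
person = 1st person: zero marking, form stays aphabo.
Attach tense future na- → naaphabo.
Attach aspect inchoative i- (before consonant 'n') → inaaphabo.
Apply vowel harmony: inaaphabo → unaaphabo.
Apply vowel deletion: unaaphabo → unaphabo.

unaphabo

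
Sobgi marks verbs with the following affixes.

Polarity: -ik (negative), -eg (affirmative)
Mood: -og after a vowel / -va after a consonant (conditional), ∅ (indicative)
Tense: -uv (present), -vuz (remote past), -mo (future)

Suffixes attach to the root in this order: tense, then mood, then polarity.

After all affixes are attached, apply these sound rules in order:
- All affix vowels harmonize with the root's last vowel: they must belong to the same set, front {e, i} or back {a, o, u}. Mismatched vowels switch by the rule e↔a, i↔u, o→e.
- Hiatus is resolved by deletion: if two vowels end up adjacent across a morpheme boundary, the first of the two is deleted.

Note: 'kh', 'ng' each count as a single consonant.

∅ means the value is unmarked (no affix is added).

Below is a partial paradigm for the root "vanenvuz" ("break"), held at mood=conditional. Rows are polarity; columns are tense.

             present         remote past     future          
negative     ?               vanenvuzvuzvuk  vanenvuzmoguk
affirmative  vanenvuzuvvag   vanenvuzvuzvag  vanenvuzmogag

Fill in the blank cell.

vanenvuzuvvuk

Attach tense present -uv → vanenvuzuv.
Attach mood conditional -va (after consonant 'v') → vanenvuzuvva.
Attach polarity negative -ik → vanenvuzuvvaik.
Apply vowel harmony: vanenvuzuvvaik → vanenvuzuvvauk.
Apply vowel deletion: vanenvuzuvvauk → vanenvuzuvvuk.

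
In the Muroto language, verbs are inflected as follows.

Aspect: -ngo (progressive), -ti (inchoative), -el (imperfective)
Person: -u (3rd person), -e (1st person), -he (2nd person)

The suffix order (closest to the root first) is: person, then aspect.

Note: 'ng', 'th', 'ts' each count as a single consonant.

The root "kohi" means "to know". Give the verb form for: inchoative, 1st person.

Attach person 1st person -e → kohie.
Attach aspect inchoative -ti → kohieti.

kohieti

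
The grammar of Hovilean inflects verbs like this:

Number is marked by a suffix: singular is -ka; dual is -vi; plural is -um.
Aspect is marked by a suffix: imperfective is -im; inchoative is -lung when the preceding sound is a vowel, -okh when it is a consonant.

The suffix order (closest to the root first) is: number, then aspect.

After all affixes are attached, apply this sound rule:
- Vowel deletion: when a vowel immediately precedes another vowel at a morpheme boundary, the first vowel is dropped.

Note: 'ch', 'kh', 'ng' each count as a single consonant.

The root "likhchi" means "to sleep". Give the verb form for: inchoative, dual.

Attach number dual -vi → likhchivi.
Attach aspect inchoative -lung (after vowel 'i') → likhchivilung.
Vowel deletion: no change.

likhchivilung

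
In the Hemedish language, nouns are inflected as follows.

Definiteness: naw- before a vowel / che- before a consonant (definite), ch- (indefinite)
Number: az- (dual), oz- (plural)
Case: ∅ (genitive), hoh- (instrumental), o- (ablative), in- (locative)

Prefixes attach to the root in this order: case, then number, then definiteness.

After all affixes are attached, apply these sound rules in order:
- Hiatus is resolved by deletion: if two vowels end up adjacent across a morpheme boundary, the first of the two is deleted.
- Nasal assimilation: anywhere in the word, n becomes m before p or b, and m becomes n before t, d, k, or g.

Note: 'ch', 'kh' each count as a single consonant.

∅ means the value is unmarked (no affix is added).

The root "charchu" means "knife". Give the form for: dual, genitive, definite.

nawazcharchu

case = genitive: zero marking, form stays charchu.
Attach number dual az- → azcharchu.
Attach definiteness definite naw- (before vowel 'a') → nawazcharchu.
Vowel deletion: no change.
Nasal assimilation: no change.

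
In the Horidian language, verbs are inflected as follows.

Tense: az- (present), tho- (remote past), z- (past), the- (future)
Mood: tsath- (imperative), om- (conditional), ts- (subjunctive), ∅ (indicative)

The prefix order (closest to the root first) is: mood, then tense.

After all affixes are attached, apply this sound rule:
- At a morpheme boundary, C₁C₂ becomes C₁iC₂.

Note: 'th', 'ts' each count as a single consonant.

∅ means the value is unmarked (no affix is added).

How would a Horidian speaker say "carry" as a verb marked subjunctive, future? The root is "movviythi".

Attach mood subjunctive ts- → tsmovviythi.
Attach tense future the- → thetsmovviythi.
Apply epenthesis: thetsmovviythi → thetsimovviythi.

thetsimovviythi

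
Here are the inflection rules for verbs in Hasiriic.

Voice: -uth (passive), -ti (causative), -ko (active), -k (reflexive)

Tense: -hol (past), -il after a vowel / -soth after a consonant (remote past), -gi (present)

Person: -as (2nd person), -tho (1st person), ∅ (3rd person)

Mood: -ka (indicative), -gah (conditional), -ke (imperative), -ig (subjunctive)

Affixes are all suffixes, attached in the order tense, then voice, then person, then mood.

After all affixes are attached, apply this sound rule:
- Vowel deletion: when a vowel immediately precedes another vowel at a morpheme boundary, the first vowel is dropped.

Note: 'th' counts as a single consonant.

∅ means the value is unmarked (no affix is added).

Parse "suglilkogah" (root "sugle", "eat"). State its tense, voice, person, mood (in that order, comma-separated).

remote past, active, 3rd person, conditional

Segment: sugle-il-ko-gah.
tense: -il/soth → remote past.
voice: -ko → active.
person: ∅ → 3rd person.
mood: -gah → conditional.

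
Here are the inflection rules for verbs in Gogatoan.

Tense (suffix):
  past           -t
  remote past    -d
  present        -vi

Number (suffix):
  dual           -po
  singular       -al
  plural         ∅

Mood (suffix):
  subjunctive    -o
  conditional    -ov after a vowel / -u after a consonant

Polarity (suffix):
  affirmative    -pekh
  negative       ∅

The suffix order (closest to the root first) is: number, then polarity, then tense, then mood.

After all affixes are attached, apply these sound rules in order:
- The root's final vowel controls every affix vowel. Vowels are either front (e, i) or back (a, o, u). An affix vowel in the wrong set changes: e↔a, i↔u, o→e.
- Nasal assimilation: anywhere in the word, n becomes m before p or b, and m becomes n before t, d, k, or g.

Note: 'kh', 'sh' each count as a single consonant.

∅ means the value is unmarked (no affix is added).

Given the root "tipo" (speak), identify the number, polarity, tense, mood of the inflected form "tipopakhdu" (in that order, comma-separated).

plural, affirmative, remote past, conditional

Segment: tipo-pekh-d-u.
number: ∅ → plural.
polarity: -pekh → affirmative.
tense: -d → remote past.
mood: -ov/u → conditional.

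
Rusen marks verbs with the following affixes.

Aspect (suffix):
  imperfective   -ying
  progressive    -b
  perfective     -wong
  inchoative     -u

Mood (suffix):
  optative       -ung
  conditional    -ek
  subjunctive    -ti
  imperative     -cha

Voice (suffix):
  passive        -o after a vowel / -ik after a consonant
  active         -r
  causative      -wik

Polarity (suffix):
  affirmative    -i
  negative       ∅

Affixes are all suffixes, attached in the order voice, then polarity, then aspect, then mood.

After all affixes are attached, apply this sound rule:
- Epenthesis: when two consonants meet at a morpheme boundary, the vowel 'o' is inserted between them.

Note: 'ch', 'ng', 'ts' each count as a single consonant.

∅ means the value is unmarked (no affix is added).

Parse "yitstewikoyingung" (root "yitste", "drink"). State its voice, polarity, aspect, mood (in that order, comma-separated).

Segment: yitste-wik-ying-ung.
voice: -wik → causative.
polarity: ∅ → negative.
aspect: -ying → imperfective.
mood: -ung → optative.

causative, negative, imperfective, optative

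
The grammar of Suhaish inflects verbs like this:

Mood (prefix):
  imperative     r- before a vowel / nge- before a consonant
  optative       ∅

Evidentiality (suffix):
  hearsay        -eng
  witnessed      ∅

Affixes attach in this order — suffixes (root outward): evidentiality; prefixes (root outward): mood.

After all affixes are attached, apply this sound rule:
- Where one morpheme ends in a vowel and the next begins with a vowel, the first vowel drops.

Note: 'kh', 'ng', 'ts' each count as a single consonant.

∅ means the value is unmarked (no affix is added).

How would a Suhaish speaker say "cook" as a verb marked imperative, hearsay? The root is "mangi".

ngemangeng

Attach mood imperative nge- (before consonant 'm') → ngemangi.
Attach evidentiality hearsay -eng → ngemangieng.
Apply vowel deletion: ngemangieng → ngemangeng.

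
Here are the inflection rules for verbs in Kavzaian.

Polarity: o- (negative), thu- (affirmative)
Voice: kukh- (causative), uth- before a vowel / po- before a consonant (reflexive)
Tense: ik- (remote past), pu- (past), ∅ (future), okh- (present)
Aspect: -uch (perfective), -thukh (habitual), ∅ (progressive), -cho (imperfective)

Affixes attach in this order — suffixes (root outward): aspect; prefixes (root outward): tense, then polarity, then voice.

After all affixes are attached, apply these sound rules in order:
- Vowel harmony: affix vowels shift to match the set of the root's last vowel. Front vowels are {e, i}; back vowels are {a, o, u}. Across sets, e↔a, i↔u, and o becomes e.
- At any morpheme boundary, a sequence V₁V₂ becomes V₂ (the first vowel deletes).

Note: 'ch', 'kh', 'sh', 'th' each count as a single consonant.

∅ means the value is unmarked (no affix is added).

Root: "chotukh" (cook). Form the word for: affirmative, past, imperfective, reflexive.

pothupuchotukhcho

Attach tense past pu- → puchotukh.
Attach aspect imperfective -cho → puchotukhcho.
Attach polarity affirmative thu- → thupuchotukhcho.
Attach voice reflexive po- (before consonant 'th') → pothupuchotukhcho.
Vowel harmony: no change.
Vowel deletion: no change.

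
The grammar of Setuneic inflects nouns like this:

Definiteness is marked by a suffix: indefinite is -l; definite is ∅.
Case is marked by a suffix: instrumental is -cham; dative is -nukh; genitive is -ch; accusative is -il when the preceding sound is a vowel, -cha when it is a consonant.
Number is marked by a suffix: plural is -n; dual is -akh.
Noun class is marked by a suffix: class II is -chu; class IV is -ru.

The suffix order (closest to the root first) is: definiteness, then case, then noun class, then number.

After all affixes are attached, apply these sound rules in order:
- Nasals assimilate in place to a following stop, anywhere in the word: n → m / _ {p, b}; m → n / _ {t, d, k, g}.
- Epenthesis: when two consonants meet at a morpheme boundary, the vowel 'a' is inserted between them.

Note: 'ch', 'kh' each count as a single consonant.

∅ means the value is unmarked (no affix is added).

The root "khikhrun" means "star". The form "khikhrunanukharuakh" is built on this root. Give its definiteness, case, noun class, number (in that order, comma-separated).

Segment: khikhrun-nukh-ru-akh.
definiteness: ∅ → definite.
case: -nukh → dative.
noun class: -ru → class IV.
number: -akh → dual.

definite, dative, class IV, dual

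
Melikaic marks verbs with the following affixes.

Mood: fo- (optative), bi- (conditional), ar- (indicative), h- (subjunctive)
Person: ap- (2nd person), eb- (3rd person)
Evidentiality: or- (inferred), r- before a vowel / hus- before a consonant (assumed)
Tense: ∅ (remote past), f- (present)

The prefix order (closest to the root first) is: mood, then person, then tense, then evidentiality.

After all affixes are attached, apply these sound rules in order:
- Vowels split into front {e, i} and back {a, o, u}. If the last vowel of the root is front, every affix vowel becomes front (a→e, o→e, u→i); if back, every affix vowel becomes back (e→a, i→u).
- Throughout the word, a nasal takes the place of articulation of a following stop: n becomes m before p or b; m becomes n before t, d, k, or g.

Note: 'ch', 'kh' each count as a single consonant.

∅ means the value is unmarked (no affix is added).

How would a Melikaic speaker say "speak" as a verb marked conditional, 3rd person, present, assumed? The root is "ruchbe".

Attach mood conditional bi- → biruchbe.
Attach person 3rd person eb- → ebbiruchbe.
Attach tense present f- → febbiruchbe.
Attach evidentiality assumed hus- (before consonant 'f') → husfebbiruchbe.
Apply vowel harmony: husfebbiruchbe → hisfebbiruchbe.
Nasal assimilation: no change.

hisfebbiruchbe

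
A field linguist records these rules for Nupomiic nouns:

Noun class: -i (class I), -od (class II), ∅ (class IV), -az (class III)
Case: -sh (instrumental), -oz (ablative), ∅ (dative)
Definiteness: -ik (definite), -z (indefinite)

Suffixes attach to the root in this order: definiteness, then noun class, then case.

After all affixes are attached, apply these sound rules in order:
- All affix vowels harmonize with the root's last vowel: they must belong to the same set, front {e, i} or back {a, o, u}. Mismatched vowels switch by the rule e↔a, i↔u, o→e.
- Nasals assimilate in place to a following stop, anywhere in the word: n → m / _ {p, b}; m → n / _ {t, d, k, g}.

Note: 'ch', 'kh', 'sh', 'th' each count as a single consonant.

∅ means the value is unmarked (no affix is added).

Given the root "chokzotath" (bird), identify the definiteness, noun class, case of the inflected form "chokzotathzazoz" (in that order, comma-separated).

indefinite, class III, ablative

Segment: chokzotath-z-az-oz.
definiteness: -z → indefinite.
noun class: -az → class III.
case: -oz → ablative.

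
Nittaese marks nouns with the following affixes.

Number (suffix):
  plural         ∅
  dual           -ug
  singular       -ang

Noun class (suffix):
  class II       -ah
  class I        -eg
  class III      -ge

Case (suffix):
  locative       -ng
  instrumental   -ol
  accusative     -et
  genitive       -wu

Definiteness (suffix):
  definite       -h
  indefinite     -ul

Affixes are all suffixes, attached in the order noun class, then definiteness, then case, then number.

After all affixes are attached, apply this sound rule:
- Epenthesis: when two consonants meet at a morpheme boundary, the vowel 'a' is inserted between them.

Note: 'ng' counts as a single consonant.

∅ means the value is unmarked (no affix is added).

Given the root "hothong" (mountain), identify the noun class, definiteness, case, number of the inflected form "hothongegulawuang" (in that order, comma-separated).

class I, indefinite, genitive, singular

Segment: hothong-eg-ul-wu-ang.
noun class: -eg → class I.
definiteness: -ul → indefinite.
case: -wu → genitive.
number: -ang → singular.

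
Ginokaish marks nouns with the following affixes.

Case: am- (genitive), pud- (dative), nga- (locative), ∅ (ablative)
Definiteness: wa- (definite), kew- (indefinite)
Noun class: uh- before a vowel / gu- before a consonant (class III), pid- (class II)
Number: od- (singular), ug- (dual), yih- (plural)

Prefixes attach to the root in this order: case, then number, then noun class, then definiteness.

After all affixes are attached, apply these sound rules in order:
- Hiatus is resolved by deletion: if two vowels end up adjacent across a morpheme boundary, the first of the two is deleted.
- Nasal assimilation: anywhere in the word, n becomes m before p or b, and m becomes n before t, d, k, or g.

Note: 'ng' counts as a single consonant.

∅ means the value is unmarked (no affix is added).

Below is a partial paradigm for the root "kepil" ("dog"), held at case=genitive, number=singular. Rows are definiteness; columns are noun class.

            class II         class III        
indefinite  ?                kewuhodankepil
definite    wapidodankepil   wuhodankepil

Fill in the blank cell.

Attach case genitive am- → amkepil.
Attach number singular od- → odamkepil.
Attach noun class class II pid- → pidodamkepil.
Attach definiteness indefinite kew- → kewpidodamkepil.
Vowel deletion: no change.
Apply nasal assimilation: kewpidodamkepil → kewpidodankepil.

kewpidodankepil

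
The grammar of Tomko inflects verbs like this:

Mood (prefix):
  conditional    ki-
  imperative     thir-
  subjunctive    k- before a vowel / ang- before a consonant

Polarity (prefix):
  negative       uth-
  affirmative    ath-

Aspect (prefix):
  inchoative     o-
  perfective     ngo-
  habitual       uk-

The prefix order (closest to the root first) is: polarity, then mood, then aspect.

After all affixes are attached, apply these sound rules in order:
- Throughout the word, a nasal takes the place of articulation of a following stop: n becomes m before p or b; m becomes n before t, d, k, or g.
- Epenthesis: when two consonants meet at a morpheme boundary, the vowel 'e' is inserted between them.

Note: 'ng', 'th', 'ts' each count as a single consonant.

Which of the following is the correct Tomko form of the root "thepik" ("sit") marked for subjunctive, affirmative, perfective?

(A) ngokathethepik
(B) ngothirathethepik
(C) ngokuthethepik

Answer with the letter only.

Attach polarity affirmative ath- → aththepik.
Attach mood subjunctive k- (before vowel 'a') → kaththepik.
Attach aspect perfective ngo- → ngokaththepik.
Nasal assimilation: no change.
Apply epenthesis: ngokaththepik → ngokathethepik.
So the correct form is ngokathethepik, option (A).
(C) ngokuthethepik is wrong: it uses negative instead of affirmative for polarity.
(B) ngothirathethepik is wrong: it uses imperative instead of subjunctive for mood.

A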